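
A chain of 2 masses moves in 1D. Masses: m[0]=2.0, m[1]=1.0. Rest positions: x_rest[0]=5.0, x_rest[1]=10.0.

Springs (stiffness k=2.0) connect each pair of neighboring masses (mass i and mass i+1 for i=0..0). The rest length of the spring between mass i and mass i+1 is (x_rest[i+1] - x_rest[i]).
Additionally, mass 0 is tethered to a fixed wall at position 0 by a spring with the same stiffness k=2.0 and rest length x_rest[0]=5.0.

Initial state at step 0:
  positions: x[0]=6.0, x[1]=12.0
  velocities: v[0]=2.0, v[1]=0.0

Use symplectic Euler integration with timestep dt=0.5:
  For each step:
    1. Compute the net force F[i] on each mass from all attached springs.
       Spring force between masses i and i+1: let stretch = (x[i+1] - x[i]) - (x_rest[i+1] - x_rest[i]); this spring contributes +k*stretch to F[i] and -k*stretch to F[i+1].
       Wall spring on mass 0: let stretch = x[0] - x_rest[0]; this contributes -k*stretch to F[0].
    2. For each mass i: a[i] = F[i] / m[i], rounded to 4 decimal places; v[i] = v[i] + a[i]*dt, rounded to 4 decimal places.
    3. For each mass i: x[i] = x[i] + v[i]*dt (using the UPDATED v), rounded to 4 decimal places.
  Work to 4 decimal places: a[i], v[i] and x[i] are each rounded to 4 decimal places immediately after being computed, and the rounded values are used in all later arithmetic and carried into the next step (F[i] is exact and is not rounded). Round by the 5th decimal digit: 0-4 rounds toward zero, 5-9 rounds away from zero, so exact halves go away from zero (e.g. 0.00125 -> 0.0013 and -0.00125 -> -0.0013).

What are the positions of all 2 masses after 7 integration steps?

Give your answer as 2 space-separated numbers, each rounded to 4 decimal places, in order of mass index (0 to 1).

Answer: 4.5020 8.9619

Derivation:
Step 0: x=[6.0000 12.0000] v=[2.0000 0.0000]
Step 1: x=[7.0000 11.5000] v=[2.0000 -1.0000]
Step 2: x=[7.3750 11.2500] v=[0.7500 -0.5000]
Step 3: x=[6.8750 11.5625] v=[-1.0000 0.6250]
Step 4: x=[5.8281 12.0313] v=[-2.0938 0.9375]
Step 5: x=[4.8750 11.8985] v=[-1.9063 -0.2657]
Step 6: x=[4.4590 10.7539] v=[-0.8321 -2.2892]
Step 7: x=[4.5020 8.9619] v=[0.0859 -3.5841]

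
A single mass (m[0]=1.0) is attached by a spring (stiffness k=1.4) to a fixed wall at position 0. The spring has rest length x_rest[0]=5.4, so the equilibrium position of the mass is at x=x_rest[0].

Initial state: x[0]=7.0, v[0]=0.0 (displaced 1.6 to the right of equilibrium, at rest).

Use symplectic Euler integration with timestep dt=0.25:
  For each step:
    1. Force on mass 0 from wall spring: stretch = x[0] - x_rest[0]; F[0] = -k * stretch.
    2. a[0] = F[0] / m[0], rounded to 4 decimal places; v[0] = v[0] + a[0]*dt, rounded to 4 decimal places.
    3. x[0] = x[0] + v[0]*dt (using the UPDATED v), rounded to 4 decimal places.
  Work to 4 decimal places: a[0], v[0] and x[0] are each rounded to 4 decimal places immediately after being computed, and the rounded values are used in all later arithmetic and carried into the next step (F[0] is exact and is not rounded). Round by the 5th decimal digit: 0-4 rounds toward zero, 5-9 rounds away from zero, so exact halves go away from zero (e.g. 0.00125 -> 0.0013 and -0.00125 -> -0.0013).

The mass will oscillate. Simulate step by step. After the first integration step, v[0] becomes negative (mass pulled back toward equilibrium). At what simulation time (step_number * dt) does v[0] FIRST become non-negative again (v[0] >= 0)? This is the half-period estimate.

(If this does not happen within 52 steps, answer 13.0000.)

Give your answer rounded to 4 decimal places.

Answer: 2.7500

Derivation:
Step 0: x=[7.0000] v=[0.0000]
Step 1: x=[6.8600] v=[-0.5600]
Step 2: x=[6.5923] v=[-1.0710]
Step 3: x=[6.2202] v=[-1.4883]
Step 4: x=[5.7764] v=[-1.7754]
Step 5: x=[5.2996] v=[-1.9072]
Step 6: x=[4.8316] v=[-1.8721]
Step 7: x=[4.4133] v=[-1.6732]
Step 8: x=[4.0813] v=[-1.3279]
Step 9: x=[3.8647] v=[-0.8664]
Step 10: x=[3.7824] v=[-0.3291]
Step 11: x=[3.8417] v=[0.2371]
First v>=0 after going negative at step 11, time=2.7500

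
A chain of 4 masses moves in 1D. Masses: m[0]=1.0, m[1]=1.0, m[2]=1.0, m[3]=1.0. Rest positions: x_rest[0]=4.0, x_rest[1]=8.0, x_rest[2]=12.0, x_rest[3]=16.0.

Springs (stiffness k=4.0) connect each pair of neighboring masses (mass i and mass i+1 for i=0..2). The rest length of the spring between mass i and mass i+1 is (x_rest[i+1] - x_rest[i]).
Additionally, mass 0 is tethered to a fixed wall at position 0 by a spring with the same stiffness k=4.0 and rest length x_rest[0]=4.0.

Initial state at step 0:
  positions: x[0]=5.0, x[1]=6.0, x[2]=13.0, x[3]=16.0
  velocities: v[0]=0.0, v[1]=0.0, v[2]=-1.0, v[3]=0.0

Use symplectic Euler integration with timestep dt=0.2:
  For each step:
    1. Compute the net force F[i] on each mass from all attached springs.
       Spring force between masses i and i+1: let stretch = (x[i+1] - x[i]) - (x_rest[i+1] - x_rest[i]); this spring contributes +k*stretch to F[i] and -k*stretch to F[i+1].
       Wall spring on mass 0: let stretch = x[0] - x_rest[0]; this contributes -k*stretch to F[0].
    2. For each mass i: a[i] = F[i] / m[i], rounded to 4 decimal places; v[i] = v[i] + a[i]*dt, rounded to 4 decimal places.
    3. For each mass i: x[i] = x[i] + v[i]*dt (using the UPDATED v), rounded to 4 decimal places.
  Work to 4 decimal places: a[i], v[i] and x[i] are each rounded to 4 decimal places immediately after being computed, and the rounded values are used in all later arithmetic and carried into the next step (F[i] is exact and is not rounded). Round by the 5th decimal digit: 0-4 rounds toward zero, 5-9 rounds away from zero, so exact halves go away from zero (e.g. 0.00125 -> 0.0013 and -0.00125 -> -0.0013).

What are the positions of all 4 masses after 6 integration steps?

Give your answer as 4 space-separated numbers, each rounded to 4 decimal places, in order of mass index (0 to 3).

Answer: 4.2308 7.5313 12.4075 14.8785

Derivation:
Step 0: x=[5.0000 6.0000 13.0000 16.0000] v=[0.0000 0.0000 -1.0000 0.0000]
Step 1: x=[4.3600 6.9600 12.1600 16.1600] v=[-3.2000 4.8000 -4.2000 0.8000]
Step 2: x=[3.4384 8.3360 11.1280 16.3200] v=[-4.6080 6.8800 -5.1600 0.8000]
Step 3: x=[2.7503 9.3751 10.4800 16.2893] v=[-3.4406 5.1955 -3.2400 -0.1536]
Step 4: x=[2.6821 9.5310 10.5847 15.9691] v=[-0.3410 0.7796 0.5235 -1.6010]
Step 5: x=[3.2806 8.7597 11.3823 15.4274] v=[2.9924 -3.8566 3.9881 -2.7085]
Step 6: x=[4.2308 7.5313 12.4075 14.8785] v=[4.7512 -6.1418 5.1261 -2.7446]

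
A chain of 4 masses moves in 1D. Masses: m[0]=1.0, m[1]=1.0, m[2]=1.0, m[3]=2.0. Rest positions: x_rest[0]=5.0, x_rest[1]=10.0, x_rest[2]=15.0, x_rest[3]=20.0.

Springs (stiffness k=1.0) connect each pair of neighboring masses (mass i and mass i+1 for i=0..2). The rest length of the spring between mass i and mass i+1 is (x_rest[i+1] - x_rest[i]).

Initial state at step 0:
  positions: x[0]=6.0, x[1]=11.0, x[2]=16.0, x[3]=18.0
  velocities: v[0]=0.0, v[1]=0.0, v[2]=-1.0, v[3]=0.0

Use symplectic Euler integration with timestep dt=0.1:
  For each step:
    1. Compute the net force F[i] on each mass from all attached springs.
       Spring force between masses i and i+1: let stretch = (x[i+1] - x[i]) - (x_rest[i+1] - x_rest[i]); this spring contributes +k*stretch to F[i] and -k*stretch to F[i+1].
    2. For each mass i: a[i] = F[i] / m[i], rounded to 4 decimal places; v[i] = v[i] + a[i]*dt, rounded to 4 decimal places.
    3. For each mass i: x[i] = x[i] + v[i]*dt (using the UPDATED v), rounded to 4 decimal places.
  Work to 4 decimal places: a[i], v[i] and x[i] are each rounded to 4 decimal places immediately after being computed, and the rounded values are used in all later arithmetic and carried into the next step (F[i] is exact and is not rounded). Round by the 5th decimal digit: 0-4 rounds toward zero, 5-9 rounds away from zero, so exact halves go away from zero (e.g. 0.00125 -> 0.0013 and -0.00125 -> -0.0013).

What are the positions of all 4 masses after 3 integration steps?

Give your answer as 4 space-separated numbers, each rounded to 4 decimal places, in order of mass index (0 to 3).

Answer: 6.0000 10.9946 15.5317 18.0869

Derivation:
Step 0: x=[6.0000 11.0000 16.0000 18.0000] v=[0.0000 0.0000 -1.0000 0.0000]
Step 1: x=[6.0000 11.0000 15.8700 18.0150] v=[0.0000 0.0000 -1.3000 0.1500]
Step 2: x=[6.0000 10.9987 15.7128 18.0443] v=[0.0000 -0.0130 -1.5725 0.2928]
Step 3: x=[6.0000 10.9946 15.5317 18.0869] v=[-0.0001 -0.0415 -1.8108 0.4262]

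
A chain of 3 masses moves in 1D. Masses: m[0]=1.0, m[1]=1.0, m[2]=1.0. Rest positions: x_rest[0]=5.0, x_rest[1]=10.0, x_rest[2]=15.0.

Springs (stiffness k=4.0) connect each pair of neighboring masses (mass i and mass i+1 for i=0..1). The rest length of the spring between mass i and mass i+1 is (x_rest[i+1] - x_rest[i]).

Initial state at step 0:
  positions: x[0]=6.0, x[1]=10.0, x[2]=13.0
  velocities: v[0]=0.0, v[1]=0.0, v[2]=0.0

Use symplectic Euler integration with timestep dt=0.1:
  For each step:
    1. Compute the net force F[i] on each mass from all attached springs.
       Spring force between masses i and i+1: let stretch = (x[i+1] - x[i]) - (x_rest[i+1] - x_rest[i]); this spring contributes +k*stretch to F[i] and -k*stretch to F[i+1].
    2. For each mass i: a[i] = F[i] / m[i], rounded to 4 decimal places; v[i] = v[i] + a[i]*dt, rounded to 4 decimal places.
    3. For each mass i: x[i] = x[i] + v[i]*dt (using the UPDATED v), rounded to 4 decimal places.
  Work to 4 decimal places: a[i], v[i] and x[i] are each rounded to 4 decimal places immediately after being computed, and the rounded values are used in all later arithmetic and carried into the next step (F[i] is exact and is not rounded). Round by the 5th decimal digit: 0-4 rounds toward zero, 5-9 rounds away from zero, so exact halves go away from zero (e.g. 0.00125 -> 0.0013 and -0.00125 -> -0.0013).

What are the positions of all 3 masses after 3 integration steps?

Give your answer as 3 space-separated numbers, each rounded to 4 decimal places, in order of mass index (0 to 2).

Answer: 5.7602 9.7834 13.4564

Derivation:
Step 0: x=[6.0000 10.0000 13.0000] v=[0.0000 0.0000 0.0000]
Step 1: x=[5.9600 9.9600 13.0800] v=[-0.4000 -0.4000 0.8000]
Step 2: x=[5.8800 9.8848 13.2352] v=[-0.8000 -0.7520 1.5520]
Step 3: x=[5.7602 9.7834 13.4564] v=[-1.1981 -1.0138 2.2118]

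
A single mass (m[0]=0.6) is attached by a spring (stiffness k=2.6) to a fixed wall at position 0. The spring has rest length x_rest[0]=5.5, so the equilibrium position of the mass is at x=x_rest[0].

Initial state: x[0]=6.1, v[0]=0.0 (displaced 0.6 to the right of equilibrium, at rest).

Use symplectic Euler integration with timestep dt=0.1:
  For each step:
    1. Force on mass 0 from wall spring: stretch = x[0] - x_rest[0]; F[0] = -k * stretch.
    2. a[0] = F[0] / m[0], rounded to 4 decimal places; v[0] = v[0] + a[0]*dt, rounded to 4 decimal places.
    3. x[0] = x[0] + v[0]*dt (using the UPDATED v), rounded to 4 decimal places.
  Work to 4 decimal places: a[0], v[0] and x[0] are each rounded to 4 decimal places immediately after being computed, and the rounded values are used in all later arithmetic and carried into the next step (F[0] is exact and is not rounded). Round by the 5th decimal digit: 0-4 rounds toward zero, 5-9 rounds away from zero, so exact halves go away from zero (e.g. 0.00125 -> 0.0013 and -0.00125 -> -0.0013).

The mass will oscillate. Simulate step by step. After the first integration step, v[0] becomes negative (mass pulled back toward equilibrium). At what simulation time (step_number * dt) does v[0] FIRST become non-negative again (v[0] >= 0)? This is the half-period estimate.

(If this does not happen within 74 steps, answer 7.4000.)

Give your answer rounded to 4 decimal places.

Step 0: x=[6.1000] v=[0.0000]
Step 1: x=[6.0740] v=[-0.2600]
Step 2: x=[6.0231] v=[-0.5087]
Step 3: x=[5.9496] v=[-0.7354]
Step 4: x=[5.8566] v=[-0.9302]
Step 5: x=[5.7481] v=[-1.0847]
Step 6: x=[5.6289] v=[-1.1922]
Step 7: x=[5.5041] v=[-1.2481]
Step 8: x=[5.3791] v=[-1.2499]
Step 9: x=[5.2594] v=[-1.1975]
Step 10: x=[5.1501] v=[-1.0932]
Step 11: x=[5.0559] v=[-0.9416]
Step 12: x=[4.9810] v=[-0.7492]
Step 13: x=[4.9286] v=[-0.5243]
Step 14: x=[4.9009] v=[-0.2767]
Step 15: x=[4.8992] v=[-0.0171]
Step 16: x=[4.9235] v=[0.2433]
First v>=0 after going negative at step 16, time=1.6000

Answer: 1.6000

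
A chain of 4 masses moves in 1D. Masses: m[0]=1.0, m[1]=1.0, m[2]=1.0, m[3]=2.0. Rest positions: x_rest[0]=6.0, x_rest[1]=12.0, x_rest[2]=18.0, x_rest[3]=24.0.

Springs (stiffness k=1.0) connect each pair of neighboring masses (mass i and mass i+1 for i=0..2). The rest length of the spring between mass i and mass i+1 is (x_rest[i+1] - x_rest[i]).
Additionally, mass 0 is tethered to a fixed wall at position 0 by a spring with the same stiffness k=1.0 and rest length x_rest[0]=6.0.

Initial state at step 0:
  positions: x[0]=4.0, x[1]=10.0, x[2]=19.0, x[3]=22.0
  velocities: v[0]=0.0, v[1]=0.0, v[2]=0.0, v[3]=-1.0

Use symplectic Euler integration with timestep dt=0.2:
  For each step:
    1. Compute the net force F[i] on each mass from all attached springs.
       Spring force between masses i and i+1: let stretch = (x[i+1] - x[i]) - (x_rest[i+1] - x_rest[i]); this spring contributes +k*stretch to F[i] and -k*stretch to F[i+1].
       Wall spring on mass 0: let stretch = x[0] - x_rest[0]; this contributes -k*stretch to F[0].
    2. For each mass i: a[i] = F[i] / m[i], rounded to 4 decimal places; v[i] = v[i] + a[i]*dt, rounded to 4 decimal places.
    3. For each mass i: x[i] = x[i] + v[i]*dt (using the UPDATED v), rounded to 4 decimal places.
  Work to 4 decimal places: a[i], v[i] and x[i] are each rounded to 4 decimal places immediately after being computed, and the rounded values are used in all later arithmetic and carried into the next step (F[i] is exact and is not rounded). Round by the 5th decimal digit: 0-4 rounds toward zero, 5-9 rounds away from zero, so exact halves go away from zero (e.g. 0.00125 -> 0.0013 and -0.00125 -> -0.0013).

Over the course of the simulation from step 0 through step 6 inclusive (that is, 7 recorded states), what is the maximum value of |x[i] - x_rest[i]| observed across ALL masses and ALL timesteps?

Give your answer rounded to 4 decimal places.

Step 0: x=[4.0000 10.0000 19.0000 22.0000] v=[0.0000 0.0000 0.0000 -1.0000]
Step 1: x=[4.0800 10.1200 18.7600 21.8600] v=[0.4000 0.6000 -1.2000 -0.7000]
Step 2: x=[4.2384 10.3440 18.2984 21.7780] v=[0.7920 1.1200 -2.3080 -0.4100]
Step 3: x=[4.4715 10.6420 17.6578 21.7464] v=[1.1654 1.4898 -3.2030 -0.1580]
Step 4: x=[4.7725 10.9738 16.9001 21.7530] v=[1.5052 1.6589 -3.7884 0.0331]
Step 5: x=[5.1307 11.2946 16.0995 21.7826] v=[1.7910 1.6039 -4.0031 0.1478]
Step 6: x=[5.5302 11.5610 15.3340 21.8185] v=[1.9976 1.3321 -3.8275 0.1795]
Max displacement = 2.6660

Answer: 2.6660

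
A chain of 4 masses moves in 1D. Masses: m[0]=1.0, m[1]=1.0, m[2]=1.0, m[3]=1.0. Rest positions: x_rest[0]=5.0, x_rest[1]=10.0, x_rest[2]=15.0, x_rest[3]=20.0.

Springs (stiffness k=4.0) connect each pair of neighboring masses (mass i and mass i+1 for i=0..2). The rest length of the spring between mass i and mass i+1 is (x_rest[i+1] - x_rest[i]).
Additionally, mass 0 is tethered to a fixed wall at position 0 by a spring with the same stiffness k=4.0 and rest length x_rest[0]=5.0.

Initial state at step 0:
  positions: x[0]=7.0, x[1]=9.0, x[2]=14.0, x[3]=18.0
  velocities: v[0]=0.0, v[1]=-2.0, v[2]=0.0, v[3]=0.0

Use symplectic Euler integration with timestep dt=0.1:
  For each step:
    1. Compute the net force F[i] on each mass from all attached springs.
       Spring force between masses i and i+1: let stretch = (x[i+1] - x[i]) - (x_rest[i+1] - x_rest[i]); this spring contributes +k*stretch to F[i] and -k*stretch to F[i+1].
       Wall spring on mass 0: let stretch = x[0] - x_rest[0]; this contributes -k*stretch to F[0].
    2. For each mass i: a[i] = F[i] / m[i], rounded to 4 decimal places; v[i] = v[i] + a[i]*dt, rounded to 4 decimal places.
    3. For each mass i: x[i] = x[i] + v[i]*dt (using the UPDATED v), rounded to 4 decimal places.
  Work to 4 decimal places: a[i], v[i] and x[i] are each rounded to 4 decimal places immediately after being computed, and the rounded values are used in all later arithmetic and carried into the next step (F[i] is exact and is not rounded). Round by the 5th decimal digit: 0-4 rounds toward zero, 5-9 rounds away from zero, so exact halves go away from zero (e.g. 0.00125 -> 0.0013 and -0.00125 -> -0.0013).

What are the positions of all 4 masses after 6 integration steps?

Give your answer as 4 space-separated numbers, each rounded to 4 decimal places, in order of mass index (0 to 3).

Answer: 3.8505 9.6518 13.4887 18.6396

Derivation:
Step 0: x=[7.0000 9.0000 14.0000 18.0000] v=[0.0000 -2.0000 0.0000 0.0000]
Step 1: x=[6.8000 8.9200 13.9600 18.0400] v=[-2.0000 -0.8000 -0.4000 0.4000]
Step 2: x=[6.4128 8.9568 13.8816 18.1168] v=[-3.8720 0.3680 -0.7840 0.7680]
Step 3: x=[5.8709 9.0888 13.7756 18.2242] v=[-5.4195 1.3203 -1.0598 1.0739]
Step 4: x=[5.2228 9.2796 13.6601 18.3537] v=[-6.4807 1.9079 -1.1551 1.2945]
Step 5: x=[4.5281 9.4833 13.5571 18.4954] v=[-6.9471 2.0374 -1.0299 1.4171]
Step 6: x=[3.8505 9.6518 13.4887 18.6396] v=[-6.7763 1.6848 -0.6841 1.4418]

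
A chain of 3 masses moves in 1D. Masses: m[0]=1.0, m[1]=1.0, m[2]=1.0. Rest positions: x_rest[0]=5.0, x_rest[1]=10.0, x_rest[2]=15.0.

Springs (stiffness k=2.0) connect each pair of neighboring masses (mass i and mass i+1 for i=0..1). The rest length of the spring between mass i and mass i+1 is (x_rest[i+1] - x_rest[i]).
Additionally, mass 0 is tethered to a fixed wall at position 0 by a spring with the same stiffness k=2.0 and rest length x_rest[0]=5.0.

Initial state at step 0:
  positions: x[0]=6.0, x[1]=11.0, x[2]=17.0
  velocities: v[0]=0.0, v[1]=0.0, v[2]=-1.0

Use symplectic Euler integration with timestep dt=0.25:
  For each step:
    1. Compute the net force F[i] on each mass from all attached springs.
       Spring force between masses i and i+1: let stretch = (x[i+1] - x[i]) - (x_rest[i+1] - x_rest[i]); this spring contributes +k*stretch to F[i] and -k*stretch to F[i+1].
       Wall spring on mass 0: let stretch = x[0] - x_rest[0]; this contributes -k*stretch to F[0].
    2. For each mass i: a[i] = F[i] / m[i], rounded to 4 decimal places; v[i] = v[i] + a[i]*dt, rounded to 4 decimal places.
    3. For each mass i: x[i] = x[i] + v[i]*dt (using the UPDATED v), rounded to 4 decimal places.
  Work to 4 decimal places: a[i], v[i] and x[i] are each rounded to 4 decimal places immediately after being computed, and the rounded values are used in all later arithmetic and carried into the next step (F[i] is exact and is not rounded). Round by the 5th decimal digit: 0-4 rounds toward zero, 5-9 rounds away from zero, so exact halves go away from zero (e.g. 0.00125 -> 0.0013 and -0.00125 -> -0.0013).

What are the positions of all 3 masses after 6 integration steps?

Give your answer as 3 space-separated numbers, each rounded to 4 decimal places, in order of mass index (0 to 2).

Answer: 5.2013 10.3860 15.0031

Derivation:
Step 0: x=[6.0000 11.0000 17.0000] v=[0.0000 0.0000 -1.0000]
Step 1: x=[5.8750 11.1250 16.6250] v=[-0.5000 0.5000 -1.5000]
Step 2: x=[5.6719 11.2813 16.1875] v=[-0.8125 0.6250 -1.7500]
Step 3: x=[5.4610 11.3497 15.7617] v=[-0.8438 0.2734 -1.7031]
Step 4: x=[5.3035 11.2335 15.4094] v=[-0.6300 -0.4650 -1.4091]
Step 5: x=[5.2243 10.8980 15.1601] v=[-0.3168 -1.3421 -0.9971]
Step 6: x=[5.2013 10.3860 15.0031] v=[-0.0921 -2.0479 -0.6282]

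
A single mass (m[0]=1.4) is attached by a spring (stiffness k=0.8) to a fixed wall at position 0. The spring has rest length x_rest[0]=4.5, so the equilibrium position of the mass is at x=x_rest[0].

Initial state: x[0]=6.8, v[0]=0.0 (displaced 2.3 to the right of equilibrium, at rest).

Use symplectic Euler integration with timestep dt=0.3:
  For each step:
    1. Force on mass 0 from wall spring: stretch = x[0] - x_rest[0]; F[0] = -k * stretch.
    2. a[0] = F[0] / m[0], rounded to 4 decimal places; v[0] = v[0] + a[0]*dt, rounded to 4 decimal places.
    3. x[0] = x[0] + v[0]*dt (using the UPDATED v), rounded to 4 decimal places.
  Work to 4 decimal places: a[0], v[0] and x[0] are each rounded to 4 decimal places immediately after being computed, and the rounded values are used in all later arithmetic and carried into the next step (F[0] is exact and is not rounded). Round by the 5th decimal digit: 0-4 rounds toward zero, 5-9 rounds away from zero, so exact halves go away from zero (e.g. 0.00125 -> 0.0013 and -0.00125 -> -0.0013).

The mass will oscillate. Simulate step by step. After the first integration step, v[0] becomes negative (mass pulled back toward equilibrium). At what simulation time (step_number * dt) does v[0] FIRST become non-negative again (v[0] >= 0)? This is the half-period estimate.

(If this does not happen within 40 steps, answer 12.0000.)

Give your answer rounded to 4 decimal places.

Step 0: x=[6.8000] v=[0.0000]
Step 1: x=[6.6817] v=[-0.3943]
Step 2: x=[6.4512] v=[-0.7683]
Step 3: x=[6.1204] v=[-1.1028]
Step 4: x=[5.7062] v=[-1.3806]
Step 5: x=[5.2300] v=[-1.5874]
Step 6: x=[4.7163] v=[-1.7125]
Step 7: x=[4.1914] v=[-1.7496]
Step 8: x=[3.6824] v=[-1.6967]
Step 9: x=[3.2155] v=[-1.5565]
Step 10: x=[2.8146] v=[-1.3363]
Step 11: x=[2.5004] v=[-1.0474]
Step 12: x=[2.2890] v=[-0.7046]
Step 13: x=[2.1913] v=[-0.3256]
Step 14: x=[2.2124] v=[0.0702]
First v>=0 after going negative at step 14, time=4.2000

Answer: 4.2000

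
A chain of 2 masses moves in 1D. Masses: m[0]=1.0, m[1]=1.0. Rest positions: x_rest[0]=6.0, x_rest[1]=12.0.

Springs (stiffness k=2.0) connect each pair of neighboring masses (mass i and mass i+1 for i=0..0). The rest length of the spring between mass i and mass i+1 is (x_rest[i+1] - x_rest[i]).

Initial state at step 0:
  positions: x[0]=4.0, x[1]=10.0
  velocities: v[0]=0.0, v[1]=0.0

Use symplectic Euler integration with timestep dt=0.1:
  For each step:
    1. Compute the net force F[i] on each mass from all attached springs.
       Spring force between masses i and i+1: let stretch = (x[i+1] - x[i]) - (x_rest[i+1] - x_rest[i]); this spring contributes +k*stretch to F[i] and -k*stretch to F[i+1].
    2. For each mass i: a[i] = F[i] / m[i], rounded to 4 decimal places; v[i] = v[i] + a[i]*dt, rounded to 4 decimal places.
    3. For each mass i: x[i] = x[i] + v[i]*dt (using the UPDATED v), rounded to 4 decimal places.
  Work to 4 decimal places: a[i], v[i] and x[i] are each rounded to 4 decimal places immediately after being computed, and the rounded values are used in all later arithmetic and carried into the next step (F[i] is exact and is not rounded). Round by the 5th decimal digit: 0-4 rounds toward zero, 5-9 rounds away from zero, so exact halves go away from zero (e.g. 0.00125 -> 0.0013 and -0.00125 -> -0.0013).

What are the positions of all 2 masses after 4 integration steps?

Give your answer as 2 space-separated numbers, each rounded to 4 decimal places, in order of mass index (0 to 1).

Answer: 4.0000 10.0000

Derivation:
Step 0: x=[4.0000 10.0000] v=[0.0000 0.0000]
Step 1: x=[4.0000 10.0000] v=[0.0000 0.0000]
Step 2: x=[4.0000 10.0000] v=[0.0000 0.0000]
Step 3: x=[4.0000 10.0000] v=[0.0000 0.0000]
Step 4: x=[4.0000 10.0000] v=[0.0000 0.0000]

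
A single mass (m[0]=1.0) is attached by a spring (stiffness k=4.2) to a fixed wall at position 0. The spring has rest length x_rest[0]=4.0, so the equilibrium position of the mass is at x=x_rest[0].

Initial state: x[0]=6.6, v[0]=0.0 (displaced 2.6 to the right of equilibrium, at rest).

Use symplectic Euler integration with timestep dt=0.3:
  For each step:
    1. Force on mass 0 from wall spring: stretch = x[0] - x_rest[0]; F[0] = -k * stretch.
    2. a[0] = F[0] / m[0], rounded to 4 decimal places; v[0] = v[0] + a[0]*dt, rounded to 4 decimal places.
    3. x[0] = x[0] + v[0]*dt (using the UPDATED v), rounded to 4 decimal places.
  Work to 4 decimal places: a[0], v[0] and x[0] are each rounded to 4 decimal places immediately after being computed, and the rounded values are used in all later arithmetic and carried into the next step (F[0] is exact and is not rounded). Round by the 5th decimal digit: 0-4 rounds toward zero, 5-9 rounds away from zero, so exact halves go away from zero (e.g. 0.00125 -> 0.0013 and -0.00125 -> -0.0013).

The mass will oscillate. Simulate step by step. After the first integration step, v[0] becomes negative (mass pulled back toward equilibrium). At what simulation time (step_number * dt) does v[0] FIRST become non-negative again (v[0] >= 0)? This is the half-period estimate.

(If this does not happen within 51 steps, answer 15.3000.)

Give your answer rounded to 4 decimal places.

Step 0: x=[6.6000] v=[0.0000]
Step 1: x=[5.6172] v=[-3.2760]
Step 2: x=[4.0231] v=[-5.3137]
Step 3: x=[2.4203] v=[-5.3428]
Step 4: x=[1.4146] v=[-3.3524]
Step 5: x=[1.3862] v=[-0.0948]
Step 6: x=[2.3458] v=[3.1986]
First v>=0 after going negative at step 6, time=1.8000

Answer: 1.8000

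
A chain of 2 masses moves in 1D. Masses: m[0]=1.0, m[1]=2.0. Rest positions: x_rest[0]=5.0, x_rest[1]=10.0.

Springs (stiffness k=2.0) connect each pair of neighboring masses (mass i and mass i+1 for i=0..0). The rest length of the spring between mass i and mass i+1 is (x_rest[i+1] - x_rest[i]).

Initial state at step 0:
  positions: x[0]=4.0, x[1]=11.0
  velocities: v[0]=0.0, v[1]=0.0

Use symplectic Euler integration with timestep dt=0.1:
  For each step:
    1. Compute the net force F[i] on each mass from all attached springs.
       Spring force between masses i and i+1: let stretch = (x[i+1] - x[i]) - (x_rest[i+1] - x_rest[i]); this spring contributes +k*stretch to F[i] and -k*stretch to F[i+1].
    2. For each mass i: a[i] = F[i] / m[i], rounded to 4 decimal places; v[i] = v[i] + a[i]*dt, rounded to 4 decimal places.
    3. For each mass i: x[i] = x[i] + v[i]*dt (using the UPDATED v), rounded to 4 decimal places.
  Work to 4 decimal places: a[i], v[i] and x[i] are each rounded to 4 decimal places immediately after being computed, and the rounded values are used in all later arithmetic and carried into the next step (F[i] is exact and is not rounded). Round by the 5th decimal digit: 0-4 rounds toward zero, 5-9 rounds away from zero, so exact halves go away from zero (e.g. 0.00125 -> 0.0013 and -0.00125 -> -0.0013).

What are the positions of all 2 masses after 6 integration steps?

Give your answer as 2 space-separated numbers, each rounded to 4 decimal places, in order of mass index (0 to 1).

Step 0: x=[4.0000 11.0000] v=[0.0000 0.0000]
Step 1: x=[4.0400 10.9800] v=[0.4000 -0.2000]
Step 2: x=[4.1188 10.9406] v=[0.7880 -0.3940]
Step 3: x=[4.2340 10.8830] v=[1.1524 -0.5762]
Step 4: x=[4.3822 10.8089] v=[1.4822 -0.7411]
Step 5: x=[4.5590 10.7205] v=[1.7675 -0.8838]
Step 6: x=[4.7590 10.6205] v=[1.9998 -1.0000]

Answer: 4.7590 10.6205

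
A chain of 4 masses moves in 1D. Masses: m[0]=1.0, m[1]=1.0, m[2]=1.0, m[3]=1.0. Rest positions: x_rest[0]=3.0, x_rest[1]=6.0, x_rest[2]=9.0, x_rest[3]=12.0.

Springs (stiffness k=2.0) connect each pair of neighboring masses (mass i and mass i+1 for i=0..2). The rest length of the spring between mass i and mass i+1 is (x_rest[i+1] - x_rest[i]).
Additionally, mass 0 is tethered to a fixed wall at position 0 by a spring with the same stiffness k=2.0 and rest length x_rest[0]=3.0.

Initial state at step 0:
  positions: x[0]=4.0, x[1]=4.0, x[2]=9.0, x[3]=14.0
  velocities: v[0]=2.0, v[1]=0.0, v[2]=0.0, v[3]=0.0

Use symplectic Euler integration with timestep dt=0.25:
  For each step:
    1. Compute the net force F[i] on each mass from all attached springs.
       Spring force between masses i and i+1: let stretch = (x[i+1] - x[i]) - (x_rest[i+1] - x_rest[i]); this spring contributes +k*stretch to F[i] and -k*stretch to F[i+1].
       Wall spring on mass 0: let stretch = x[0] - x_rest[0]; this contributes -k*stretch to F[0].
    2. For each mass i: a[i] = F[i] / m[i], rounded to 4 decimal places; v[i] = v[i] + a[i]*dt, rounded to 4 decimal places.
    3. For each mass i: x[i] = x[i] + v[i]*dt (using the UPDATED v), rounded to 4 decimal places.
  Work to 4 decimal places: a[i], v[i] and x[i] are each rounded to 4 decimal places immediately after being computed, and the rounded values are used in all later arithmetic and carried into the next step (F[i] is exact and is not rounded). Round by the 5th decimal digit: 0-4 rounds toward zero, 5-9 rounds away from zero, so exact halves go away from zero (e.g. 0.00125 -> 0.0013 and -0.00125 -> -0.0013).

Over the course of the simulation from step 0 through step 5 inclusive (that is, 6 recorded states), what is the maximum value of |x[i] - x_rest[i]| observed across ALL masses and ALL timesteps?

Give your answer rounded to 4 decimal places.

Step 0: x=[4.0000 4.0000 9.0000 14.0000] v=[2.0000 0.0000 0.0000 0.0000]
Step 1: x=[4.0000 4.6250 9.0000 13.7500] v=[0.0000 2.5000 0.0000 -1.0000]
Step 2: x=[3.5781 5.7188 9.0469 13.2813] v=[-1.6875 4.3750 0.1875 -1.8750]
Step 3: x=[2.9766 6.9610 9.2071 12.6583] v=[-2.4062 4.9687 0.6407 -2.4922]
Step 4: x=[2.5010 7.9859 9.5179 11.9789] v=[-1.9023 4.0996 1.2433 -2.7178]
Step 5: x=[2.3984 8.5167 9.9449 11.3668] v=[-0.4104 2.1232 1.7078 -2.4483]
Max displacement = 2.5167

Answer: 2.5167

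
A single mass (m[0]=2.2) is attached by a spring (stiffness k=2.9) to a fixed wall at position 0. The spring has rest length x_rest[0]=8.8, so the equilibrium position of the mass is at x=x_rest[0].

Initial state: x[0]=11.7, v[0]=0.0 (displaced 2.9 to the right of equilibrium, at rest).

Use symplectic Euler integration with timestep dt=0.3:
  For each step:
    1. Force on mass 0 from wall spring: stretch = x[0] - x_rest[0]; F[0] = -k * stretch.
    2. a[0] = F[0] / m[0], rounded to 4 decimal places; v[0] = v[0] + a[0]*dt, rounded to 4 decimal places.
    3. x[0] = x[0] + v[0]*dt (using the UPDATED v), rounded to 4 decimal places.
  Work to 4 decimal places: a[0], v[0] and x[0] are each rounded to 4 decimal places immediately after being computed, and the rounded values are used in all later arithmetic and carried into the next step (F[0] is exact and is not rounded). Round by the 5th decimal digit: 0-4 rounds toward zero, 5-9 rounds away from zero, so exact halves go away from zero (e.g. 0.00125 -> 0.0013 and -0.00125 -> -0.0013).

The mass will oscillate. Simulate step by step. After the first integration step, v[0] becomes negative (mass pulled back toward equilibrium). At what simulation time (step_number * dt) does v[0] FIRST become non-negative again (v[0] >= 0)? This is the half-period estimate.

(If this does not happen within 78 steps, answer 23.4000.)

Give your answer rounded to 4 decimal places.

Answer: 3.0000

Derivation:
Step 0: x=[11.7000] v=[0.0000]
Step 1: x=[11.3560] v=[-1.1468]
Step 2: x=[10.7087] v=[-2.1576]
Step 3: x=[9.8350] v=[-2.9124]
Step 4: x=[8.8385] v=[-3.3217]
Step 5: x=[7.8374] v=[-3.3369]
Step 6: x=[6.9505] v=[-2.9562]
Step 7: x=[6.2831] v=[-2.2248]
Step 8: x=[5.9143] v=[-1.2295]
Step 9: x=[5.8878] v=[-0.0883]
Step 10: x=[6.2068] v=[1.0633]
First v>=0 after going negative at step 10, time=3.0000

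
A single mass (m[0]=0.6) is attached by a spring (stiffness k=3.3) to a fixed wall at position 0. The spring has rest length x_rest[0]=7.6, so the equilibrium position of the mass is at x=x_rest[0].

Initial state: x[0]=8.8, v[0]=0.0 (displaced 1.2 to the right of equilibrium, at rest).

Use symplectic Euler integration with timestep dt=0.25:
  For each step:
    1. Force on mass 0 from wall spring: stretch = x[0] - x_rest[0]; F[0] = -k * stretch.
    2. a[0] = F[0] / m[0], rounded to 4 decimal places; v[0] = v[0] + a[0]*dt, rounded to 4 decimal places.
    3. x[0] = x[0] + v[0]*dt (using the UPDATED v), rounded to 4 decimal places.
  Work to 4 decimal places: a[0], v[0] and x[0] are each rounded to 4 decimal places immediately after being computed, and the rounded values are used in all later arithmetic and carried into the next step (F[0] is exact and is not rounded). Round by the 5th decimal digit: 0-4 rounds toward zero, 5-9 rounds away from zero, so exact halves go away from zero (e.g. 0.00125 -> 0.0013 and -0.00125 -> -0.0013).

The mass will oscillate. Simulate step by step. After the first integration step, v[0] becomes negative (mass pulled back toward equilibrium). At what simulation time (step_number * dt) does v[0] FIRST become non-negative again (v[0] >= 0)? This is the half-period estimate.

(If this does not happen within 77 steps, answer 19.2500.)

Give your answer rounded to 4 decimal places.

Step 0: x=[8.8000] v=[0.0000]
Step 1: x=[8.3875] v=[-1.6500]
Step 2: x=[7.7043] v=[-2.7328]
Step 3: x=[6.9853] v=[-2.8762]
Step 4: x=[6.4776] v=[-2.0310]
Step 5: x=[6.3557] v=[-0.4877]
Step 6: x=[6.6615] v=[1.2232]
First v>=0 after going negative at step 6, time=1.5000

Answer: 1.5000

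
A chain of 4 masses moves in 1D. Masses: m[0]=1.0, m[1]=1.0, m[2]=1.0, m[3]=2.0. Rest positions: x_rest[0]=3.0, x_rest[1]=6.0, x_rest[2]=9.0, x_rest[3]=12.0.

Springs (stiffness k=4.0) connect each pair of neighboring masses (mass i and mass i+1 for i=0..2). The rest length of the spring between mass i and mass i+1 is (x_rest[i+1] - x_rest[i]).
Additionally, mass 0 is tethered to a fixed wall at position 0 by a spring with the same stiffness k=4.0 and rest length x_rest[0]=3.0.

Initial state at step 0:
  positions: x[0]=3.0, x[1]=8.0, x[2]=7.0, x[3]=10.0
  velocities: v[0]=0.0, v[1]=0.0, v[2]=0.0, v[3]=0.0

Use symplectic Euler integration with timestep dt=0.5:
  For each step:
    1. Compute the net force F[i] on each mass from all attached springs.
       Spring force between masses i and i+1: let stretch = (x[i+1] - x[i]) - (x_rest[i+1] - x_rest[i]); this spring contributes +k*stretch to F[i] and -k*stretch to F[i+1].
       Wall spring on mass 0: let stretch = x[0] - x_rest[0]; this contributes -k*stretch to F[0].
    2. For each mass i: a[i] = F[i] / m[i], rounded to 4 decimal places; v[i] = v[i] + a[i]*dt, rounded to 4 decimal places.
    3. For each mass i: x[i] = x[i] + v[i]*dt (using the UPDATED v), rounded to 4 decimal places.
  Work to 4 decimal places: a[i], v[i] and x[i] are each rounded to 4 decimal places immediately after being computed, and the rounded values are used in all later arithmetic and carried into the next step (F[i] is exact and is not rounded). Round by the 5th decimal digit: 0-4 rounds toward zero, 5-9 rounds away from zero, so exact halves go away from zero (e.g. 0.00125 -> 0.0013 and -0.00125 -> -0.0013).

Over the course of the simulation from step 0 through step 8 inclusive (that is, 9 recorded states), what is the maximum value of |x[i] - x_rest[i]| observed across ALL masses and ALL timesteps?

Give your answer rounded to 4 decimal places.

Step 0: x=[3.0000 8.0000 7.0000 10.0000] v=[0.0000 0.0000 0.0000 0.0000]
Step 1: x=[5.0000 2.0000 11.0000 10.0000] v=[4.0000 -12.0000 8.0000 0.0000]
Step 2: x=[-1.0000 8.0000 5.0000 12.0000] v=[-12.0000 12.0000 -12.0000 4.0000]
Step 3: x=[3.0000 2.0000 9.0000 12.0000] v=[8.0000 -12.0000 8.0000 0.0000]
Step 4: x=[3.0000 4.0000 9.0000 12.0000] v=[0.0000 4.0000 0.0000 0.0000]
Step 5: x=[1.0000 10.0000 7.0000 12.0000] v=[-4.0000 12.0000 -4.0000 0.0000]
Step 6: x=[7.0000 4.0000 13.0000 11.0000] v=[12.0000 -12.0000 12.0000 -2.0000]
Step 7: x=[3.0000 10.0000 8.0000 12.5000] v=[-8.0000 12.0000 -10.0000 3.0000]
Step 8: x=[3.0000 7.0000 9.5000 13.2500] v=[0.0000 -6.0000 3.0000 1.5000]
Max displacement = 4.0000

Answer: 4.0000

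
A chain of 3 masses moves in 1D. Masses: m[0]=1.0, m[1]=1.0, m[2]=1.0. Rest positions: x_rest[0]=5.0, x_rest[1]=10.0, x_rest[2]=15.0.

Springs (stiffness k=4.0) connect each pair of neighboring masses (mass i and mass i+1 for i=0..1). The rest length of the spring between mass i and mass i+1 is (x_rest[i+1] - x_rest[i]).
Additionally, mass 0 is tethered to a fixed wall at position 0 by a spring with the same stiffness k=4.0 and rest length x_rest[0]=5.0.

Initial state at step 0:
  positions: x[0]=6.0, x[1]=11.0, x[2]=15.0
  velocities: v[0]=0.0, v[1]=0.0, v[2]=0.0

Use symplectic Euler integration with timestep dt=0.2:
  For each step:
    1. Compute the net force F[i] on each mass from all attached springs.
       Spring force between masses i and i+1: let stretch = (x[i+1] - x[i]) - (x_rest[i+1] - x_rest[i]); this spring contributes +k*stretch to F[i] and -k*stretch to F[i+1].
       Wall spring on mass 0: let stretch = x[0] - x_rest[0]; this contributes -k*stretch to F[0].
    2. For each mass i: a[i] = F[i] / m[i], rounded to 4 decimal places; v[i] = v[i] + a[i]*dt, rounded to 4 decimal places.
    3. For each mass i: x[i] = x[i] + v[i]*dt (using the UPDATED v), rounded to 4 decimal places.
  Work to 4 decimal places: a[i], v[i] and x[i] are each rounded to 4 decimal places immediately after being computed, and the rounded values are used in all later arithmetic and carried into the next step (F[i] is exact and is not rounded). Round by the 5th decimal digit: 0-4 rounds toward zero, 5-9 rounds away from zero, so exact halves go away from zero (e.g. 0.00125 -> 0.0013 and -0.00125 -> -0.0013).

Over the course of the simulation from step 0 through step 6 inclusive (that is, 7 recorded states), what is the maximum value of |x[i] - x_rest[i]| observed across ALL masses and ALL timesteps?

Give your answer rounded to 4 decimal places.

Answer: 1.0161

Derivation:
Step 0: x=[6.0000 11.0000 15.0000] v=[0.0000 0.0000 0.0000]
Step 1: x=[5.8400 10.8400 15.1600] v=[-0.8000 -0.8000 0.8000]
Step 2: x=[5.5456 10.5712 15.4288] v=[-1.4720 -1.3440 1.3440]
Step 3: x=[5.1680 10.2755 15.7204] v=[-1.8880 -1.4784 1.4579]
Step 4: x=[4.7807 10.0338 15.9408] v=[-1.9364 -1.2085 1.1020]
Step 5: x=[4.4690 9.8967 16.0161] v=[-1.5585 -0.6854 0.3764]
Step 6: x=[4.3107 9.8703 15.9123] v=[-0.7915 -0.1320 -0.5191]
Max displacement = 1.0161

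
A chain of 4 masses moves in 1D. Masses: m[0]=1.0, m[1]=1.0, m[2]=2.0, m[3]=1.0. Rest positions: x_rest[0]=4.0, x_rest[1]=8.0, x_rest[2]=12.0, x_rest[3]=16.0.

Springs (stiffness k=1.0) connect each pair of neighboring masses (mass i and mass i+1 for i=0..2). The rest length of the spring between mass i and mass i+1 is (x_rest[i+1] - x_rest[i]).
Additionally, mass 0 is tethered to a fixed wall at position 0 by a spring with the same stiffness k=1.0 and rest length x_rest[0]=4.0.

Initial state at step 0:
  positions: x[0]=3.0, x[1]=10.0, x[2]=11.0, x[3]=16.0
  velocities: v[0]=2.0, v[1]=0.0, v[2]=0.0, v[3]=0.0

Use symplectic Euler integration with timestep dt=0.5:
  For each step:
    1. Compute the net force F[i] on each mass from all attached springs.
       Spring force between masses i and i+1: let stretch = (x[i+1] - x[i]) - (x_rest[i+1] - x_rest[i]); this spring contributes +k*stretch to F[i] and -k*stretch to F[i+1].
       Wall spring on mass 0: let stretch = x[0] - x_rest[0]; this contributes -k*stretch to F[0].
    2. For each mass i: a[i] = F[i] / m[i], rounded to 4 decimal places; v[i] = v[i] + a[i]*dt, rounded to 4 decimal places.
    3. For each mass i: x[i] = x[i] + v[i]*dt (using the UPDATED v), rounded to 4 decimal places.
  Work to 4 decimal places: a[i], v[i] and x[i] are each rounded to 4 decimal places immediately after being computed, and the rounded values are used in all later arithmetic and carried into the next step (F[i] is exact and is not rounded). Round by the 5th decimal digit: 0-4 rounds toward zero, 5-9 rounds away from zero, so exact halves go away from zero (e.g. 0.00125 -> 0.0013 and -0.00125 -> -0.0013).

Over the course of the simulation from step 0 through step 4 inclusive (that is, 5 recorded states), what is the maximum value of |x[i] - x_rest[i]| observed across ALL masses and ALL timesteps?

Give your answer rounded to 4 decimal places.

Answer: 2.6563

Derivation:
Step 0: x=[3.0000 10.0000 11.0000 16.0000] v=[2.0000 0.0000 0.0000 0.0000]
Step 1: x=[5.0000 8.5000 11.5000 15.7500] v=[4.0000 -3.0000 1.0000 -0.5000]
Step 2: x=[6.6250 6.8750 12.1563 15.4375] v=[3.2500 -3.2500 1.3125 -0.6250]
Step 3: x=[6.6563 6.5078 12.5626 15.3047] v=[0.0625 -0.7344 0.8125 -0.2656]
Step 4: x=[4.9864 7.6915 12.5548 15.4864] v=[-3.3399 2.3673 -0.0157 0.3634]
Max displacement = 2.6563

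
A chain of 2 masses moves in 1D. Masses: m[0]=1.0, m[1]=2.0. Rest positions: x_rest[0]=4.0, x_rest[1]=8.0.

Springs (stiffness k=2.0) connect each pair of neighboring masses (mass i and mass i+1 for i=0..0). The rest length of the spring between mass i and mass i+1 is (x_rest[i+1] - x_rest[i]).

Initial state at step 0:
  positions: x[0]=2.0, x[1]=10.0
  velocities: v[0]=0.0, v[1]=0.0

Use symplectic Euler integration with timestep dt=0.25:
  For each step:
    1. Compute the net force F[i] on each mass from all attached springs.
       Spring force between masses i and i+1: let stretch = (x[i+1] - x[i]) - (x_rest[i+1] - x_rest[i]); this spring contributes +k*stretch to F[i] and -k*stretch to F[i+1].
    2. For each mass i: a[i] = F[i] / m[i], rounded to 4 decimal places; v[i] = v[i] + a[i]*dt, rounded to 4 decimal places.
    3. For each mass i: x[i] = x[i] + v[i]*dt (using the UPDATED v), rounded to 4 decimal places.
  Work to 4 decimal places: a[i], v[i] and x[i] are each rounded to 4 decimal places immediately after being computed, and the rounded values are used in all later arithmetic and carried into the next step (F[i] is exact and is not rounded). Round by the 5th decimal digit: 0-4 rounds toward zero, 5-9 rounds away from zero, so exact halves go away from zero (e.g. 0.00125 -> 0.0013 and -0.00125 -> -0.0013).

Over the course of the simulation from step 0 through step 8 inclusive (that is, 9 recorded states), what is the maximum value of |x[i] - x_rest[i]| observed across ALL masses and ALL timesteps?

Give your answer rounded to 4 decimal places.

Answer: 3.3746

Derivation:
Step 0: x=[2.0000 10.0000] v=[0.0000 0.0000]
Step 1: x=[2.5000 9.7500] v=[2.0000 -1.0000]
Step 2: x=[3.4063 9.2969] v=[3.6250 -1.8125]
Step 3: x=[4.5489 8.7256] v=[4.5703 -2.2852]
Step 4: x=[5.7136 8.1433] v=[4.6587 -2.3294]
Step 5: x=[6.6820 7.6591] v=[3.8736 -1.9368]
Step 6: x=[7.2726 7.3638] v=[2.3622 -1.1811]
Step 7: x=[7.3746 7.3128] v=[0.4078 -0.2039]
Step 8: x=[6.9688 7.5157] v=[-1.6231 0.8116]
Max displacement = 3.3746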